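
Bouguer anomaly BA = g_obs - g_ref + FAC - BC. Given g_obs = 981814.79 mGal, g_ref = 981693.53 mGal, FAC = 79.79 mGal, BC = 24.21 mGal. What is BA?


BA = g_obs - g_ref + FAC - BC
= 981814.79 - 981693.53 + 79.79 - 24.21
= 176.84 mGal

176.84


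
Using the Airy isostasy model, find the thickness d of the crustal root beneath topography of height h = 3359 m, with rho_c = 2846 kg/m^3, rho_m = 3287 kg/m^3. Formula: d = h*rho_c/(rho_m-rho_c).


rho_m - rho_c = 3287 - 2846 = 441
d = 3359 * 2846 / 441
= 9559714 / 441
= 21677.36 m

21677.36


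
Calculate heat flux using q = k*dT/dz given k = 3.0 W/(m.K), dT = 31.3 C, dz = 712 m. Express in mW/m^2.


q = k * dT / dz * 1000
= 3.0 * 31.3 / 712 * 1000
= 0.131882 * 1000
= 131.882 mW/m^2

131.882


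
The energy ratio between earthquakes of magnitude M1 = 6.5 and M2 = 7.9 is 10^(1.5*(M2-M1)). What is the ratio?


M2 - M1 = 7.9 - 6.5 = 1.4
1.5 * 1.4 = 2.1
ratio = 10^2.1 = 125.89

125.89


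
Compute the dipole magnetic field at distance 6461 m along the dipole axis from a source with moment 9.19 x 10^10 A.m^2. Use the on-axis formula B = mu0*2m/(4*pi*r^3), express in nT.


m = 9.19 x 10^10 = 91900000000 A.m^2
2m = 183800000000 A.m^2
r^3 = 6461^3 = 269711350181
B = (4pi*10^-7) * 183800000000 / (4*pi * 269711350181) * 1e9
= 230969.891892 / 3389292785273.65 * 1e9
= 68.1469 nT

68.1469


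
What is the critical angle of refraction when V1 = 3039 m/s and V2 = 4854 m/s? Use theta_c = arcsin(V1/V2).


V1/V2 = 3039/4854 = 0.626082
theta_c = arcsin(0.626082) = 38.7616 degrees

38.7616


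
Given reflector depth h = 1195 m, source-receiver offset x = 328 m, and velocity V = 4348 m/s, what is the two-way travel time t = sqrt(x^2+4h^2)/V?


x^2 + 4h^2 = 328^2 + 4*1195^2 = 107584 + 5712100 = 5819684
sqrt(5819684) = 2412.4021
t = 2412.4021 / 4348 = 0.5548 s

0.5548


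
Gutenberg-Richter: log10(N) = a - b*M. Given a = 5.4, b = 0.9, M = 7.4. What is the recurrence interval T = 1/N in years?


log10(N) = 5.4 - 0.9*7.4 = -1.26
N = 10^-1.26 = 0.054954
T = 1/N = 1/0.054954 = 18.197 years

18.197


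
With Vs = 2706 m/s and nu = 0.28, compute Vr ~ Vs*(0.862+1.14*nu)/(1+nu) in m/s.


Numerator factor = 0.862 + 1.14*0.28 = 1.1812
Denominator = 1 + 0.28 = 1.28
Vr = 2706 * 1.1812 / 1.28 = 2497.13 m/s

2497.13


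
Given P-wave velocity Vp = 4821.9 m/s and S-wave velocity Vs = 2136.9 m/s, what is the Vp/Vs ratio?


Vp/Vs = 4821.9 / 2136.9
= 2.2565

2.2565


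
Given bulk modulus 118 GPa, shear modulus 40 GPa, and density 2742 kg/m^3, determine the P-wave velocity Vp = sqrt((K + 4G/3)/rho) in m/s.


First compute the effective modulus:
K + 4G/3 = 118e9 + 4*40e9/3 = 171333333333.33 Pa
Then divide by density:
171333333333.33 / 2742 = 62484804.2791 Pa/(kg/m^3)
Take the square root:
Vp = sqrt(62484804.2791) = 7904.73 m/s

7904.73


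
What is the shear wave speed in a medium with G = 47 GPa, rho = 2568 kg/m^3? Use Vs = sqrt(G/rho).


Convert G to Pa: G = 47e9 Pa
Compute G/rho = 47e9 / 2568 = 18302180.6854
Vs = sqrt(18302180.6854) = 4278.1 m/s

4278.1


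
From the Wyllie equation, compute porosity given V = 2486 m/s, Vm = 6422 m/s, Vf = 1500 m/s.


1/V - 1/Vm = 1/2486 - 1/6422 = 0.00024654
1/Vf - 1/Vm = 1/1500 - 1/6422 = 0.00051095
phi = 0.00024654 / 0.00051095 = 0.4825

0.4825


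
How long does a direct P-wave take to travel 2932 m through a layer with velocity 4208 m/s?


t = x / V
= 2932 / 4208
= 0.6968 s

0.6968


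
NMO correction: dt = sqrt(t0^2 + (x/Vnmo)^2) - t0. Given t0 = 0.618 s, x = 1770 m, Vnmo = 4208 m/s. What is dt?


x/Vnmo = 1770/4208 = 0.420627
(x/Vnmo)^2 = 0.176927
t0^2 = 0.381924
sqrt(0.381924 + 0.176927) = 0.747564
dt = 0.747564 - 0.618 = 0.129564

0.129564


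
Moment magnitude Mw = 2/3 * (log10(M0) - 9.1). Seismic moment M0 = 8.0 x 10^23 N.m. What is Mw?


log10(M0) = log10(8.0 x 10^23) = 23.9031
Mw = 2/3 * (23.9031 - 9.1)
= 2/3 * 14.8031
= 9.87

9.87


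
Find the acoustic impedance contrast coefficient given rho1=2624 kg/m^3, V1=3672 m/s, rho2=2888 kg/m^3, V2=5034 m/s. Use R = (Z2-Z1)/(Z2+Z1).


Z1 = 2624 * 3672 = 9635328
Z2 = 2888 * 5034 = 14538192
R = (14538192 - 9635328) / (14538192 + 9635328) = 4902864 / 24173520 = 0.2028

0.2028


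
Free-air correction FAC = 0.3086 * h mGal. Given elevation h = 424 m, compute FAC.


FAC = 0.3086 * h
= 0.3086 * 424
= 130.8464 mGal

130.8464


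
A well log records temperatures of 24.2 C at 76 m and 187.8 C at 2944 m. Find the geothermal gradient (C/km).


dT = 187.8 - 24.2 = 163.6 C
dz = 2944 - 76 = 2868 m
gradient = dT/dz * 1000 = 163.6/2868 * 1000 = 57.0432 C/km

57.0432


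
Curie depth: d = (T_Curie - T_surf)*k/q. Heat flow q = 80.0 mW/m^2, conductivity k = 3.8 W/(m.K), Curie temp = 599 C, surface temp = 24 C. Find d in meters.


T_Curie - T_surf = 599 - 24 = 575 C
Convert q to W/m^2: 80.0 mW/m^2 = 0.08 W/m^2
d = 575 * 3.8 / 0.08 = 27312.5 m

27312.5


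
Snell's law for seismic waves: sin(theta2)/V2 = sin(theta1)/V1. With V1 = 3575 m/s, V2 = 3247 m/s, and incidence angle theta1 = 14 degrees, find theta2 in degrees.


sin(theta1) = sin(14 deg) = 0.241922
sin(theta2) = V2/V1 * sin(theta1) = 3247/3575 * 0.241922 = 0.219726
theta2 = arcsin(0.219726) = 12.6929 degrees

12.6929


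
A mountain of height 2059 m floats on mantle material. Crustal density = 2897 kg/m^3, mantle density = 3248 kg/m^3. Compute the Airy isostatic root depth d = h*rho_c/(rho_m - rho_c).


rho_m - rho_c = 3248 - 2897 = 351
d = 2059 * 2897 / 351
= 5964923 / 351
= 16994.08 m

16994.08


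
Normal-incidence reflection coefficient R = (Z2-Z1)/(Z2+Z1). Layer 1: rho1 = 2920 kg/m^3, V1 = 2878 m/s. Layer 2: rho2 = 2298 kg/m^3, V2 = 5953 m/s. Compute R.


Z1 = 2920 * 2878 = 8403760
Z2 = 2298 * 5953 = 13679994
R = (13679994 - 8403760) / (13679994 + 8403760) = 5276234 / 22083754 = 0.2389

0.2389


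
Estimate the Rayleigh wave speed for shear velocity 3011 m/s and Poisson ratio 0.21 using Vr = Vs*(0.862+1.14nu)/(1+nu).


Numerator factor = 0.862 + 1.14*0.21 = 1.1014
Denominator = 1 + 0.21 = 1.21
Vr = 3011 * 1.1014 / 1.21 = 2740.76 m/s

2740.76


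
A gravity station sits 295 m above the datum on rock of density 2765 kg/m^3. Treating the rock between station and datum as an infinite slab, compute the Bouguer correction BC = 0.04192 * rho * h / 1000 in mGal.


BC = 0.04192 * rho * h / 1000
= 0.04192 * 2765 * 295 / 1000
= 34.1931 mGal

34.1931


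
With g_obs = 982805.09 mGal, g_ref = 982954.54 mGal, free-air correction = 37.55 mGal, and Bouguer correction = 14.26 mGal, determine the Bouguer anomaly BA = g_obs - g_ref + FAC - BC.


BA = g_obs - g_ref + FAC - BC
= 982805.09 - 982954.54 + 37.55 - 14.26
= -126.16 mGal

-126.16


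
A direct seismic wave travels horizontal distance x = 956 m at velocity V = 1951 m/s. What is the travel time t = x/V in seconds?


t = x / V
= 956 / 1951
= 0.49 s

0.49


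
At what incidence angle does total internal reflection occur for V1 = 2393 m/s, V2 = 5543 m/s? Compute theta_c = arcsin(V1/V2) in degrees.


V1/V2 = 2393/5543 = 0.431716
theta_c = arcsin(0.431716) = 25.5765 degrees

25.5765


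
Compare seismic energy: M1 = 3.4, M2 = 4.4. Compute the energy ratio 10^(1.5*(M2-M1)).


M2 - M1 = 4.4 - 3.4 = 1.0
1.5 * 1.0 = 1.5
ratio = 10^1.5 = 31.62

31.62


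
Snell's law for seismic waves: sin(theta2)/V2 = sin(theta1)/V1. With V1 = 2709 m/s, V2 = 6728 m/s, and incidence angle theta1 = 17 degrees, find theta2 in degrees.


sin(theta1) = sin(17 deg) = 0.292372
sin(theta2) = V2/V1 * sin(theta1) = 6728/2709 * 0.292372 = 0.726127
theta2 = arcsin(0.726127) = 46.5626 degrees

46.5626


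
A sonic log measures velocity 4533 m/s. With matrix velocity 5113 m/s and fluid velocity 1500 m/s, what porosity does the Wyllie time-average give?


1/V - 1/Vm = 1/4533 - 1/5113 = 2.502e-05
1/Vf - 1/Vm = 1/1500 - 1/5113 = 0.00047109
phi = 2.502e-05 / 0.00047109 = 0.0531

0.0531


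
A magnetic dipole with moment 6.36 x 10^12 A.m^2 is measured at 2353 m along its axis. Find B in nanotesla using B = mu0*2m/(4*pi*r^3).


m = 6.36 x 10^12 = 6360000000000 A.m^2
2m = 12720000000000 A.m^2
r^3 = 2353^3 = 13027640977
B = (4pi*10^-7) * 12720000000000 / (4*pi * 13027640977) * 1e9
= 15984423.421465 / 163710164747.79 * 1e9
= 97638.5519 nT

97638.5519


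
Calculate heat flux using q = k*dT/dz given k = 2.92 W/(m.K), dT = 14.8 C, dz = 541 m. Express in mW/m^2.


q = k * dT / dz * 1000
= 2.92 * 14.8 / 541 * 1000
= 0.079882 * 1000
= 79.8817 mW/m^2

79.8817


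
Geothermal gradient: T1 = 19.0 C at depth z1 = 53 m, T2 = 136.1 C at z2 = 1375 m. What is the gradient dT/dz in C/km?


dT = 136.1 - 19.0 = 117.1 C
dz = 1375 - 53 = 1322 m
gradient = dT/dz * 1000 = 117.1/1322 * 1000 = 88.5779 C/km

88.5779


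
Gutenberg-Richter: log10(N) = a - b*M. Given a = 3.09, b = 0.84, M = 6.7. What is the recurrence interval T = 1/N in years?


log10(N) = 3.09 - 0.84*6.7 = -2.538
N = 10^-2.538 = 0.002897
T = 1/N = 1/0.002897 = 345.1437 years

345.1437


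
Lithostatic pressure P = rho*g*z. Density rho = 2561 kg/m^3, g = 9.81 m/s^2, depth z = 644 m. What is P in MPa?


P = rho * g * z / 1e6
= 2561 * 9.81 * 644 / 1e6
= 16179476.04 / 1e6
= 16.1795 MPa

16.1795


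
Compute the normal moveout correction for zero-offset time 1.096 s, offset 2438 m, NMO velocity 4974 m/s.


x/Vnmo = 2438/4974 = 0.490149
(x/Vnmo)^2 = 0.240246
t0^2 = 1.201216
sqrt(1.201216 + 0.240246) = 1.200609
dt = 1.200609 - 1.096 = 0.104609

0.104609


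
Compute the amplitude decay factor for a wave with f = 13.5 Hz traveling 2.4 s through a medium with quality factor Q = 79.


pi*f*t/Q = pi*13.5*2.4/79 = 1.288451
A/A0 = exp(-1.288451) = 0.275698

0.275698


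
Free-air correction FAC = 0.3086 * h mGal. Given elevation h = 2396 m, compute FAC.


FAC = 0.3086 * h
= 0.3086 * 2396
= 739.4056 mGal

739.4056


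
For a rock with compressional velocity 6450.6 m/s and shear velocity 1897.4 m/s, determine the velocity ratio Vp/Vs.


Vp/Vs = 6450.6 / 1897.4
= 3.3997

3.3997


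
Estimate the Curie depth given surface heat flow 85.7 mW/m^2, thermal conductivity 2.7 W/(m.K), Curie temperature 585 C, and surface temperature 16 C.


T_Curie - T_surf = 585 - 16 = 569 C
Convert q to W/m^2: 85.7 mW/m^2 = 0.0857 W/m^2
d = 569 * 2.7 / 0.0857 = 17926.49 m

17926.49


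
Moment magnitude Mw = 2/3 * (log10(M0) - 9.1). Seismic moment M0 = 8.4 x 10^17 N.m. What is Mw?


log10(M0) = log10(8.4 x 10^17) = 17.9243
Mw = 2/3 * (17.9243 - 9.1)
= 2/3 * 8.8243
= 5.88

5.88


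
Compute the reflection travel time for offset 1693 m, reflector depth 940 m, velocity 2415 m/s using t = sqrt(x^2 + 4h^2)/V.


x^2 + 4h^2 = 1693^2 + 4*940^2 = 2866249 + 3534400 = 6400649
sqrt(6400649) = 2529.9504
t = 2529.9504 / 2415 = 1.0476 s

1.0476


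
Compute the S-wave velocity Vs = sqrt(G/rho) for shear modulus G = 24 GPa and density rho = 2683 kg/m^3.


Convert G to Pa: G = 24e9 Pa
Compute G/rho = 24e9 / 2683 = 8945210.5852
Vs = sqrt(8945210.5852) = 2990.85 m/s

2990.85


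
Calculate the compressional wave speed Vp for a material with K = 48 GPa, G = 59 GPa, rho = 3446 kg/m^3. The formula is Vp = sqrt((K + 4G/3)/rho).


First compute the effective modulus:
K + 4G/3 = 48e9 + 4*59e9/3 = 126666666666.67 Pa
Then divide by density:
126666666666.67 / 3446 = 36757593.3449 Pa/(kg/m^3)
Take the square root:
Vp = sqrt(36757593.3449) = 6062.8 m/s

6062.8


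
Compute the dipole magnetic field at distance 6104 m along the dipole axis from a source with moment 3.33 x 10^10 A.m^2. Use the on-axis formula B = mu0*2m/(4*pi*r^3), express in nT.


m = 3.33 x 10^10 = 33300000000 A.m^2
2m = 66600000000 A.m^2
r^3 = 6104^3 = 227427812864
B = (4pi*10^-7) * 66600000000 / (4*pi * 227427812864) * 1e9
= 83692.028292 / 2857942184462.15 * 1e9
= 29.284 nT

29.284


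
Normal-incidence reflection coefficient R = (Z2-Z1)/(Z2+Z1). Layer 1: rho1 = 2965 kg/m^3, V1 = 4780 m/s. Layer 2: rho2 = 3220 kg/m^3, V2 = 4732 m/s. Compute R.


Z1 = 2965 * 4780 = 14172700
Z2 = 3220 * 4732 = 15237040
R = (15237040 - 14172700) / (15237040 + 14172700) = 1064340 / 29409740 = 0.0362

0.0362


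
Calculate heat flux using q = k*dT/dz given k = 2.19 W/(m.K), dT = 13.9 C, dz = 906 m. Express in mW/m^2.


q = k * dT / dz * 1000
= 2.19 * 13.9 / 906 * 1000
= 0.033599 * 1000
= 33.5993 mW/m^2

33.5993


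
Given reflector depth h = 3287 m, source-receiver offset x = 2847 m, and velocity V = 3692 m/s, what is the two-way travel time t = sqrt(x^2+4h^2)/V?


x^2 + 4h^2 = 2847^2 + 4*3287^2 = 8105409 + 43217476 = 51322885
sqrt(51322885) = 7163.9992
t = 7163.9992 / 3692 = 1.9404 s

1.9404


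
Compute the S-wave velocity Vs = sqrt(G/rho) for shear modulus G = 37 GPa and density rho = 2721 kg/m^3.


Convert G to Pa: G = 37e9 Pa
Compute G/rho = 37e9 / 2721 = 13597941.9331
Vs = sqrt(13597941.9331) = 3687.54 m/s

3687.54


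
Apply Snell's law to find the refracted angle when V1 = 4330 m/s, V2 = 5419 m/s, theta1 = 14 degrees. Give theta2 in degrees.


sin(theta1) = sin(14 deg) = 0.241922
sin(theta2) = V2/V1 * sin(theta1) = 5419/4330 * 0.241922 = 0.302766
theta2 = arcsin(0.302766) = 17.6238 degrees

17.6238


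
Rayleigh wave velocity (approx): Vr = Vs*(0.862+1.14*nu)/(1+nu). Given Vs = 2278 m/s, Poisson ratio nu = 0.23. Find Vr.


Numerator factor = 0.862 + 1.14*0.23 = 1.1242
Denominator = 1 + 0.23 = 1.23
Vr = 2278 * 1.1242 / 1.23 = 2082.05 m/s

2082.05


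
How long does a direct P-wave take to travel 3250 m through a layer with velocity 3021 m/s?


t = x / V
= 3250 / 3021
= 1.0758 s

1.0758


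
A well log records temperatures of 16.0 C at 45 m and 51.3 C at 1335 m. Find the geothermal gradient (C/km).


dT = 51.3 - 16.0 = 35.3 C
dz = 1335 - 45 = 1290 m
gradient = dT/dz * 1000 = 35.3/1290 * 1000 = 27.3643 C/km

27.3643


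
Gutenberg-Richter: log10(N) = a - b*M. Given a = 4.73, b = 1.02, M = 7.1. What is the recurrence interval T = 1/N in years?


log10(N) = 4.73 - 1.02*7.1 = -2.512
N = 10^-2.512 = 0.003076
T = 1/N = 1/0.003076 = 325.0873 years

325.0873


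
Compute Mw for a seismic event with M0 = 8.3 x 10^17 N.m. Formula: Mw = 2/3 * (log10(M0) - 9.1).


log10(M0) = log10(8.3 x 10^17) = 17.9191
Mw = 2/3 * (17.9191 - 9.1)
= 2/3 * 8.8191
= 5.88

5.88


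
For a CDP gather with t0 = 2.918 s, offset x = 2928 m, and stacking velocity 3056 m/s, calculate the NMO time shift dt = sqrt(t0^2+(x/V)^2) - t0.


x/Vnmo = 2928/3056 = 0.958115
(x/Vnmo)^2 = 0.917985
t0^2 = 8.514724
sqrt(8.514724 + 0.917985) = 3.071272
dt = 3.071272 - 2.918 = 0.153272

0.153272


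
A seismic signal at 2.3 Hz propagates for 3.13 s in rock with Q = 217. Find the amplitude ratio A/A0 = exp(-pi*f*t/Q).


pi*f*t/Q = pi*2.3*3.13/217 = 0.104223
A/A0 = exp(-0.104223) = 0.901025

0.901025


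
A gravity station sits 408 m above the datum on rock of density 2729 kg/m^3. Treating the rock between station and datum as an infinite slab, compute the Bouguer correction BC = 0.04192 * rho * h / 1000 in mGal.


BC = 0.04192 * rho * h / 1000
= 0.04192 * 2729 * 408 / 1000
= 46.6751 mGal

46.6751


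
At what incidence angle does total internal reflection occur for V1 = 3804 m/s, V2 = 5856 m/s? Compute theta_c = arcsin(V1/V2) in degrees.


V1/V2 = 3804/5856 = 0.64959
theta_c = arcsin(0.64959) = 40.5107 degrees

40.5107


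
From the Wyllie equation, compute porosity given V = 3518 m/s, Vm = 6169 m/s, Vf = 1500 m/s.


1/V - 1/Vm = 1/3518 - 1/6169 = 0.00012215
1/Vf - 1/Vm = 1/1500 - 1/6169 = 0.00050457
phi = 0.00012215 / 0.00050457 = 0.2421

0.2421


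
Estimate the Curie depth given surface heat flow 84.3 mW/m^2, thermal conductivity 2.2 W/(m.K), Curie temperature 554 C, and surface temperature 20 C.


T_Curie - T_surf = 554 - 20 = 534 C
Convert q to W/m^2: 84.3 mW/m^2 = 0.0843 W/m^2
d = 534 * 2.2 / 0.0843 = 13935.94 m

13935.94


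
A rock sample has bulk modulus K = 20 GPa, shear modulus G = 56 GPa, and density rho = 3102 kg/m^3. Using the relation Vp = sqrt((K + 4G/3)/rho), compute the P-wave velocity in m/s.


First compute the effective modulus:
K + 4G/3 = 20e9 + 4*56e9/3 = 94666666666.67 Pa
Then divide by density:
94666666666.67 / 3102 = 30517945.4116 Pa/(kg/m^3)
Take the square root:
Vp = sqrt(30517945.4116) = 5524.3 m/s

5524.3


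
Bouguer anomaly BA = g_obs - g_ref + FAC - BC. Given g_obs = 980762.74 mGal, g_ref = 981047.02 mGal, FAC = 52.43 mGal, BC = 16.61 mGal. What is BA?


BA = g_obs - g_ref + FAC - BC
= 980762.74 - 981047.02 + 52.43 - 16.61
= -248.46 mGal

-248.46


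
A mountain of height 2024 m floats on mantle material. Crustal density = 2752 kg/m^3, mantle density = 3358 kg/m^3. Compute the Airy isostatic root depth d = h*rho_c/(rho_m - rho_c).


rho_m - rho_c = 3358 - 2752 = 606
d = 2024 * 2752 / 606
= 5570048 / 606
= 9191.5 m

9191.5


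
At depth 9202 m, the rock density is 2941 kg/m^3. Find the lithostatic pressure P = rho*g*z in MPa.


P = rho * g * z / 1e6
= 2941 * 9.81 * 9202 / 1e6
= 265488834.42 / 1e6
= 265.4888 MPa

265.4888


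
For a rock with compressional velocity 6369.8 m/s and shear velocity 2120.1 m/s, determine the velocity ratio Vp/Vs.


Vp/Vs = 6369.8 / 2120.1
= 3.0045

3.0045


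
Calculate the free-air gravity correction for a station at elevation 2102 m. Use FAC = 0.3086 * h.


FAC = 0.3086 * h
= 0.3086 * 2102
= 648.6772 mGal

648.6772


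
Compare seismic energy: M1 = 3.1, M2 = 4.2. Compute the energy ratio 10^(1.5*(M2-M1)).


M2 - M1 = 4.2 - 3.1 = 1.1
1.5 * 1.1 = 1.65
ratio = 10^1.65 = 44.67

44.67


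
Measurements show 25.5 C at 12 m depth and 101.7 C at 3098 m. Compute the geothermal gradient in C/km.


dT = 101.7 - 25.5 = 76.2 C
dz = 3098 - 12 = 3086 m
gradient = dT/dz * 1000 = 76.2/3086 * 1000 = 24.6922 C/km

24.6922


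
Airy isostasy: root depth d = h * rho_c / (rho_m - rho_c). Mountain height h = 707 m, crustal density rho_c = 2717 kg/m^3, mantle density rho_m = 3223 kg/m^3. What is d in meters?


rho_m - rho_c = 3223 - 2717 = 506
d = 707 * 2717 / 506
= 1920919 / 506
= 3796.28 m

3796.28


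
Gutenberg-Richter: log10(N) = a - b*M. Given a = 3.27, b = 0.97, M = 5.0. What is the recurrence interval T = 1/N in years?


log10(N) = 3.27 - 0.97*5.0 = -1.58
N = 10^-1.58 = 0.026303
T = 1/N = 1/0.026303 = 38.0189 years

38.0189


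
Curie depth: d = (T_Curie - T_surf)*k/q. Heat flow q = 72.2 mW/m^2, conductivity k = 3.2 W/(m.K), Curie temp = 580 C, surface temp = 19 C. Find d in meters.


T_Curie - T_surf = 580 - 19 = 561 C
Convert q to W/m^2: 72.2 mW/m^2 = 0.0722 W/m^2
d = 561 * 3.2 / 0.0722 = 24864.27 m

24864.27


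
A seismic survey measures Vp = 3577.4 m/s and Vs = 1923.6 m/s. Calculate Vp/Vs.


Vp/Vs = 3577.4 / 1923.6
= 1.8597

1.8597


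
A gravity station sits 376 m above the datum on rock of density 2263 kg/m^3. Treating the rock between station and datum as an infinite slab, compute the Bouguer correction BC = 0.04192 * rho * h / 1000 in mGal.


BC = 0.04192 * rho * h / 1000
= 0.04192 * 2263 * 376 / 1000
= 35.6692 mGal

35.6692


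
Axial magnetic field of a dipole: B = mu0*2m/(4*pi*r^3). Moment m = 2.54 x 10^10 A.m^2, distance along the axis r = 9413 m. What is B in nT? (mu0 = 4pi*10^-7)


m = 2.54 x 10^10 = 25400000000 A.m^2
2m = 50800000000 A.m^2
r^3 = 9413^3 = 834034807997
B = (4pi*10^-7) * 50800000000 / (4*pi * 834034807997) * 1e9
= 63837.162721 / 10480790502566.2 * 1e9
= 6.0909 nT

6.0909


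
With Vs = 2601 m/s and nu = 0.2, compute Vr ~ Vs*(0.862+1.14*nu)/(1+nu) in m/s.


Numerator factor = 0.862 + 1.14*0.2 = 1.09
Denominator = 1 + 0.2 = 1.2
Vr = 2601 * 1.09 / 1.2 = 2362.57 m/s

2362.57


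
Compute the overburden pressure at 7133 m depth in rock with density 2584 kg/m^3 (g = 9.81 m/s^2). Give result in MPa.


P = rho * g * z / 1e6
= 2584 * 9.81 * 7133 / 1e6
= 180814702.32 / 1e6
= 180.8147 MPa

180.8147


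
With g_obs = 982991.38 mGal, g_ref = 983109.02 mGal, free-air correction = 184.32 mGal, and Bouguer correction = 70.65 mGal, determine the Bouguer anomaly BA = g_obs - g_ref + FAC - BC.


BA = g_obs - g_ref + FAC - BC
= 982991.38 - 983109.02 + 184.32 - 70.65
= -3.97 mGal

-3.97


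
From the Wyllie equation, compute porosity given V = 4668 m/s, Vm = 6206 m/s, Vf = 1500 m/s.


1/V - 1/Vm = 1/4668 - 1/6206 = 5.309e-05
1/Vf - 1/Vm = 1/1500 - 1/6206 = 0.00050553
phi = 5.309e-05 / 0.00050553 = 0.105

0.105


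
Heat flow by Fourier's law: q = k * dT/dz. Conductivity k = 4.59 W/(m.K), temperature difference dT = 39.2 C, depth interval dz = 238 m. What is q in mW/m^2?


q = k * dT / dz * 1000
= 4.59 * 39.2 / 238 * 1000
= 0.756 * 1000
= 756.0 mW/m^2

756.0


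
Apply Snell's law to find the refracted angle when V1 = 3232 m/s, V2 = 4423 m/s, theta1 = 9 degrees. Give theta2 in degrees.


sin(theta1) = sin(9 deg) = 0.156434
sin(theta2) = V2/V1 * sin(theta1) = 4423/3232 * 0.156434 = 0.214081
theta2 = arcsin(0.214081) = 12.3616 degrees

12.3616


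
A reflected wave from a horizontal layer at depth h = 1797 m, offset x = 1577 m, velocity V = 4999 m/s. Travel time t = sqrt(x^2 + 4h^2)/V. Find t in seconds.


x^2 + 4h^2 = 1577^2 + 4*1797^2 = 2486929 + 12916836 = 15403765
sqrt(15403765) = 3924.7631
t = 3924.7631 / 4999 = 0.7851 s

0.7851


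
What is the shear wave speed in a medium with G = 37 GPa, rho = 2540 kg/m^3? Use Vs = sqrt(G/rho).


Convert G to Pa: G = 37e9 Pa
Compute G/rho = 37e9 / 2540 = 14566929.1339
Vs = sqrt(14566929.1339) = 3816.66 m/s

3816.66


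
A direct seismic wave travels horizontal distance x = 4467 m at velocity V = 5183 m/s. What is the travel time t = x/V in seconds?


t = x / V
= 4467 / 5183
= 0.8619 s

0.8619


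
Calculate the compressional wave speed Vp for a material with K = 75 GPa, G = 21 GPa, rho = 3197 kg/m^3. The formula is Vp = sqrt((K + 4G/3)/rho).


First compute the effective modulus:
K + 4G/3 = 75e9 + 4*21e9/3 = 103000000000.0 Pa
Then divide by density:
103000000000.0 / 3197 = 32217704.0976 Pa/(kg/m^3)
Take the square root:
Vp = sqrt(32217704.0976) = 5676.06 m/s

5676.06


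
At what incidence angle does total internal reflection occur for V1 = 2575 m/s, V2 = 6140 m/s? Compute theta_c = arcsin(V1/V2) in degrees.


V1/V2 = 2575/6140 = 0.419381
theta_c = arcsin(0.419381) = 24.7955 degrees

24.7955


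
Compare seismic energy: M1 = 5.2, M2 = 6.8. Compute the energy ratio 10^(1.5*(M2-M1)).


M2 - M1 = 6.8 - 5.2 = 1.6
1.5 * 1.6 = 2.4
ratio = 10^2.4 = 251.19

251.19


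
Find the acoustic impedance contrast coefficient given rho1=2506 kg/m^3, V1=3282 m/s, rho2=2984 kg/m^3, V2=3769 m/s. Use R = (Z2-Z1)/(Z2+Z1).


Z1 = 2506 * 3282 = 8224692
Z2 = 2984 * 3769 = 11246696
R = (11246696 - 8224692) / (11246696 + 8224692) = 3022004 / 19471388 = 0.1552

0.1552


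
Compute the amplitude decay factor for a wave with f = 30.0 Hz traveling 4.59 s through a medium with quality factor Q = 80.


pi*f*t/Q = pi*30.0*4.59/80 = 5.407466
A/A0 = exp(-5.407466) = 0.004483

0.004483


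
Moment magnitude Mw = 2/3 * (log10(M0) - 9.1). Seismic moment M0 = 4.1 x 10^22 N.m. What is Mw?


log10(M0) = log10(4.1 x 10^22) = 22.6128
Mw = 2/3 * (22.6128 - 9.1)
= 2/3 * 13.5128
= 9.01

9.01


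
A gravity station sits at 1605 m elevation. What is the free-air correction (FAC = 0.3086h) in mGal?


FAC = 0.3086 * h
= 0.3086 * 1605
= 495.303 mGal

495.303


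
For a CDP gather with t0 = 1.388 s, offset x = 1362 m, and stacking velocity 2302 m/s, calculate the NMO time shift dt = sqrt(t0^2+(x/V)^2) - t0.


x/Vnmo = 1362/2302 = 0.591659
(x/Vnmo)^2 = 0.350061
t0^2 = 1.926544
sqrt(1.926544 + 0.350061) = 1.508842
dt = 1.508842 - 1.388 = 0.120842

0.120842


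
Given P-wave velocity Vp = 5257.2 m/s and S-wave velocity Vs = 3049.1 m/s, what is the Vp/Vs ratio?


Vp/Vs = 5257.2 / 3049.1
= 1.7242

1.7242


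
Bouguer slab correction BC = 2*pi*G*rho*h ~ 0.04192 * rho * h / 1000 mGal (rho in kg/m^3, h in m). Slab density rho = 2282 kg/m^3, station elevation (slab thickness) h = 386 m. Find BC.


BC = 0.04192 * rho * h / 1000
= 0.04192 * 2282 * 386 / 1000
= 36.9253 mGal

36.9253


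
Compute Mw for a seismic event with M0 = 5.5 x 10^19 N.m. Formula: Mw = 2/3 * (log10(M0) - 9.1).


log10(M0) = log10(5.5 x 10^19) = 19.7404
Mw = 2/3 * (19.7404 - 9.1)
= 2/3 * 10.6404
= 7.09

7.09


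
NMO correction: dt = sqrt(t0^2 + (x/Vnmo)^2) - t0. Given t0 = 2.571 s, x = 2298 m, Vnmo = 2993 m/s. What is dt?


x/Vnmo = 2298/2993 = 0.767792
(x/Vnmo)^2 = 0.589504
t0^2 = 6.610041
sqrt(6.610041 + 0.589504) = 2.683197
dt = 2.683197 - 2.571 = 0.112197

0.112197


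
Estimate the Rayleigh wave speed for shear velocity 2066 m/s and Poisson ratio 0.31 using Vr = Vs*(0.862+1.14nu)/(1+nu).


Numerator factor = 0.862 + 1.14*0.31 = 1.2154
Denominator = 1 + 0.31 = 1.31
Vr = 2066 * 1.2154 / 1.31 = 1916.81 m/s

1916.81


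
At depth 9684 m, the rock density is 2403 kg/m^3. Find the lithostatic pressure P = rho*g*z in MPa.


P = rho * g * z / 1e6
= 2403 * 9.81 * 9684 / 1e6
= 228285096.12 / 1e6
= 228.2851 MPa

228.2851


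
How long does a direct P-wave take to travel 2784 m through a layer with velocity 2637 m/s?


t = x / V
= 2784 / 2637
= 1.0557 s

1.0557


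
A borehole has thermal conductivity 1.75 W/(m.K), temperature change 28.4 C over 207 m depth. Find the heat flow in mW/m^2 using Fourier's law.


q = k * dT / dz * 1000
= 1.75 * 28.4 / 207 * 1000
= 0.240097 * 1000
= 240.0966 mW/m^2

240.0966


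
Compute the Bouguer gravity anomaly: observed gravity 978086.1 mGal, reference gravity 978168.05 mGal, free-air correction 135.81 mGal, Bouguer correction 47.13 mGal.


BA = g_obs - g_ref + FAC - BC
= 978086.1 - 978168.05 + 135.81 - 47.13
= 6.73 mGal

6.73


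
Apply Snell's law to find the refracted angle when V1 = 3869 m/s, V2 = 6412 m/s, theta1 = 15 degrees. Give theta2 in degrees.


sin(theta1) = sin(15 deg) = 0.258819
sin(theta2) = V2/V1 * sin(theta1) = 6412/3869 * 0.258819 = 0.428935
theta2 = arcsin(0.428935) = 25.4 degrees

25.4


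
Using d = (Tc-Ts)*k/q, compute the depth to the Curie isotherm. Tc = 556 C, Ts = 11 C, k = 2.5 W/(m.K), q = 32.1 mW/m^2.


T_Curie - T_surf = 556 - 11 = 545 C
Convert q to W/m^2: 32.1 mW/m^2 = 0.0321 W/m^2
d = 545 * 2.5 / 0.0321 = 42445.48 m

42445.48


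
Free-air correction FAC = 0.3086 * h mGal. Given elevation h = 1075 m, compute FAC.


FAC = 0.3086 * h
= 0.3086 * 1075
= 331.745 mGal

331.745


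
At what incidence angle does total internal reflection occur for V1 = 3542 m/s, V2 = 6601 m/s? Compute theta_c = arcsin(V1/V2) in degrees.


V1/V2 = 3542/6601 = 0.536585
theta_c = arcsin(0.536585) = 32.4515 degrees

32.4515


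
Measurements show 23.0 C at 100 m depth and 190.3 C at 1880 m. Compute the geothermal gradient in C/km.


dT = 190.3 - 23.0 = 167.3 C
dz = 1880 - 100 = 1780 m
gradient = dT/dz * 1000 = 167.3/1780 * 1000 = 93.9888 C/km

93.9888


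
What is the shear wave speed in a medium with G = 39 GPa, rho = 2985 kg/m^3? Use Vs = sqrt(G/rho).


Convert G to Pa: G = 39e9 Pa
Compute G/rho = 39e9 / 2985 = 13065326.6332
Vs = sqrt(13065326.6332) = 3614.6 m/s

3614.6


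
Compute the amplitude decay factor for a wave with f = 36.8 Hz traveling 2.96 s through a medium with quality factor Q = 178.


pi*f*t/Q = pi*36.8*2.96/178 = 1.922514
A/A0 = exp(-1.922514) = 0.146239

0.146239


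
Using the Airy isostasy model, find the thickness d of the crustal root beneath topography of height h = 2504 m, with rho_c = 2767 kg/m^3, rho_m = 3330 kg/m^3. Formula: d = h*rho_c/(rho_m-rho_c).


rho_m - rho_c = 3330 - 2767 = 563
d = 2504 * 2767 / 563
= 6928568 / 563
= 12306.52 m

12306.52


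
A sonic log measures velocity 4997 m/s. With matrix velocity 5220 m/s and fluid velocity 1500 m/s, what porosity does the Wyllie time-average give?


1/V - 1/Vm = 1/4997 - 1/5220 = 8.55e-06
1/Vf - 1/Vm = 1/1500 - 1/5220 = 0.0004751
phi = 8.55e-06 / 0.0004751 = 0.018

0.018


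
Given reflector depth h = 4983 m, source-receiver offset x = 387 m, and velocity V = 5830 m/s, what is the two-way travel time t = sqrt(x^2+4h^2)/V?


x^2 + 4h^2 = 387^2 + 4*4983^2 = 149769 + 99321156 = 99470925
sqrt(99470925) = 9973.5112
t = 9973.5112 / 5830 = 1.7107 s

1.7107


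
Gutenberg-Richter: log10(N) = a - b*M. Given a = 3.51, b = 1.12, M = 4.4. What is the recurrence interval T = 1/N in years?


log10(N) = 3.51 - 1.12*4.4 = -1.418
N = 10^-1.418 = 0.038194
T = 1/N = 1/0.038194 = 26.1818 years

26.1818


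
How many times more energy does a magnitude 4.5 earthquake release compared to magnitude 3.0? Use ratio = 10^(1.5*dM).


M2 - M1 = 4.5 - 3.0 = 1.5
1.5 * 1.5 = 2.25
ratio = 10^2.25 = 177.83

177.83


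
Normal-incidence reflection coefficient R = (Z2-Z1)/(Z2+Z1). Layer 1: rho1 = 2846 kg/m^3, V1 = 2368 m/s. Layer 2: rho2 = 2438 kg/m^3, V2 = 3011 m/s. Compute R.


Z1 = 2846 * 2368 = 6739328
Z2 = 2438 * 3011 = 7340818
R = (7340818 - 6739328) / (7340818 + 6739328) = 601490 / 14080146 = 0.0427

0.0427


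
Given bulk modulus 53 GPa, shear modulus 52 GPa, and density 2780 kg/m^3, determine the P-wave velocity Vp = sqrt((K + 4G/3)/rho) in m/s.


First compute the effective modulus:
K + 4G/3 = 53e9 + 4*52e9/3 = 122333333333.33 Pa
Then divide by density:
122333333333.33 / 2780 = 44004796.1631 Pa/(kg/m^3)
Take the square root:
Vp = sqrt(44004796.1631) = 6633.61 m/s

6633.61


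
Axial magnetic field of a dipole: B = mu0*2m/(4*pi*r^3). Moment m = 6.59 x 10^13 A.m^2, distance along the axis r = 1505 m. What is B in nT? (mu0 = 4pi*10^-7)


m = 6.59 x 10^13 = 65900000000000 A.m^2
2m = 131800000000000 A.m^2
r^3 = 1505^3 = 3408862625
B = (4pi*10^-7) * 131800000000000 / (4*pi * 3408862625) * 1e9
= 165624764.697254 / 42837031119.19 * 1e9
= 3866392.2398 nT

3866392.2398


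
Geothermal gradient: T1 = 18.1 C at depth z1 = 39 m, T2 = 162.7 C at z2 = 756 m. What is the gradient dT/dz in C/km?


dT = 162.7 - 18.1 = 144.6 C
dz = 756 - 39 = 717 m
gradient = dT/dz * 1000 = 144.6/717 * 1000 = 201.6736 C/km

201.6736


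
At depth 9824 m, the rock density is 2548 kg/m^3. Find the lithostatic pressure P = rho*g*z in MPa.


P = rho * g * z / 1e6
= 2548 * 9.81 * 9824 / 1e6
= 245559525.12 / 1e6
= 245.5595 MPa

245.5595


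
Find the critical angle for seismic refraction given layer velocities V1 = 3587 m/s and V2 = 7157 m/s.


V1/V2 = 3587/7157 = 0.501188
theta_c = arcsin(0.501188) = 30.0786 degrees

30.0786


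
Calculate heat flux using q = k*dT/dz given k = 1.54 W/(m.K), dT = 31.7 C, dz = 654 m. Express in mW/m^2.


q = k * dT / dz * 1000
= 1.54 * 31.7 / 654 * 1000
= 0.074645 * 1000
= 74.6453 mW/m^2

74.6453


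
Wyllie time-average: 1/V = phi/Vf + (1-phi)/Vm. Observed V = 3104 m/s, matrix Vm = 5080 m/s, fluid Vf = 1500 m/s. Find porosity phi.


1/V - 1/Vm = 1/3104 - 1/5080 = 0.00012531
1/Vf - 1/Vm = 1/1500 - 1/5080 = 0.00046982
phi = 0.00012531 / 0.00046982 = 0.2667

0.2667


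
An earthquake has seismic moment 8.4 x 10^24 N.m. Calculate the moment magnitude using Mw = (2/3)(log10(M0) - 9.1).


log10(M0) = log10(8.4 x 10^24) = 24.9243
Mw = 2/3 * (24.9243 - 9.1)
= 2/3 * 15.8243
= 10.55

10.55


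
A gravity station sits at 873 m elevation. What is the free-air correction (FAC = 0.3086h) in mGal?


FAC = 0.3086 * h
= 0.3086 * 873
= 269.4078 mGal

269.4078


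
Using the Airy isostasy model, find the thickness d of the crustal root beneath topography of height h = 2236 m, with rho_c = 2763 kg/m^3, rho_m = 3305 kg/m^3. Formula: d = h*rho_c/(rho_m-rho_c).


rho_m - rho_c = 3305 - 2763 = 542
d = 2236 * 2763 / 542
= 6178068 / 542
= 11398.65 m

11398.65


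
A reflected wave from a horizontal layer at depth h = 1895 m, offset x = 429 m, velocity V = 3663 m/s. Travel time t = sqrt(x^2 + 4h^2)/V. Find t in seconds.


x^2 + 4h^2 = 429^2 + 4*1895^2 = 184041 + 14364100 = 14548141
sqrt(14548141) = 3814.2025
t = 3814.2025 / 3663 = 1.0413 s

1.0413


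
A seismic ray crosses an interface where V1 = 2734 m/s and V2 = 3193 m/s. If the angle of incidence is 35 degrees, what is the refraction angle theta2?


sin(theta1) = sin(35 deg) = 0.573576
sin(theta2) = V2/V1 * sin(theta1) = 3193/2734 * 0.573576 = 0.669872
theta2 = arcsin(0.669872) = 42.0572 degrees

42.0572


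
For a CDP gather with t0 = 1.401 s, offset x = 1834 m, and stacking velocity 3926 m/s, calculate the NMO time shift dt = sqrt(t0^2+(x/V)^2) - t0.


x/Vnmo = 1834/3926 = 0.467142
(x/Vnmo)^2 = 0.218222
t0^2 = 1.962801
sqrt(1.962801 + 0.218222) = 1.476829
dt = 1.476829 - 1.401 = 0.075829

0.075829


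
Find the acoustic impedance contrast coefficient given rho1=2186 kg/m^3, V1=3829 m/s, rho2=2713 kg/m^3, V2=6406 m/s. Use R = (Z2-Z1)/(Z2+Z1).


Z1 = 2186 * 3829 = 8370194
Z2 = 2713 * 6406 = 17379478
R = (17379478 - 8370194) / (17379478 + 8370194) = 9009284 / 25749672 = 0.3499

0.3499


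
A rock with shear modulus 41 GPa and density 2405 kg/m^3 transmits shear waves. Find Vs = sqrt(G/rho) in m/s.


Convert G to Pa: G = 41e9 Pa
Compute G/rho = 41e9 / 2405 = 17047817.0478
Vs = sqrt(17047817.0478) = 4128.9 m/s

4128.9


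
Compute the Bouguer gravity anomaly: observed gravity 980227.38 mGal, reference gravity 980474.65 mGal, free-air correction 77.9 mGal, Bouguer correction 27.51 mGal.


BA = g_obs - g_ref + FAC - BC
= 980227.38 - 980474.65 + 77.9 - 27.51
= -196.88 mGal

-196.88


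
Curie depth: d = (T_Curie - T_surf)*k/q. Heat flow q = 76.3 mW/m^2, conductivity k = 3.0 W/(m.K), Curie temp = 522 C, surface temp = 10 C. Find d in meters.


T_Curie - T_surf = 522 - 10 = 512 C
Convert q to W/m^2: 76.3 mW/m^2 = 0.0763 W/m^2
d = 512 * 3.0 / 0.0763 = 20131.06 m

20131.06


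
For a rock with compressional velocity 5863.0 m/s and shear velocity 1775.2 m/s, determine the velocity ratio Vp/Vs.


Vp/Vs = 5863.0 / 1775.2
= 3.3027

3.3027


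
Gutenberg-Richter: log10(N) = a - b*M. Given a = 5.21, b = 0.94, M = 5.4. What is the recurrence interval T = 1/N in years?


log10(N) = 5.21 - 0.94*5.4 = 0.134
N = 10^0.134 = 1.361445
T = 1/N = 1/1.361445 = 0.7345 years

0.7345


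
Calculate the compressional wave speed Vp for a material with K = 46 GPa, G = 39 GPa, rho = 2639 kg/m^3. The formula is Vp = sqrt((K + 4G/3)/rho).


First compute the effective modulus:
K + 4G/3 = 46e9 + 4*39e9/3 = 98000000000.0 Pa
Then divide by density:
98000000000.0 / 2639 = 37135278.5146 Pa/(kg/m^3)
Take the square root:
Vp = sqrt(37135278.5146) = 6093.87 m/s

6093.87


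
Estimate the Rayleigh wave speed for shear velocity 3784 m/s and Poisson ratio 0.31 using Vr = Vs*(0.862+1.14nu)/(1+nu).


Numerator factor = 0.862 + 1.14*0.31 = 1.2154
Denominator = 1 + 0.31 = 1.31
Vr = 3784 * 1.2154 / 1.31 = 3510.74 m/s

3510.74


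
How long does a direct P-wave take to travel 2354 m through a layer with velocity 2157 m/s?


t = x / V
= 2354 / 2157
= 1.0913 s

1.0913


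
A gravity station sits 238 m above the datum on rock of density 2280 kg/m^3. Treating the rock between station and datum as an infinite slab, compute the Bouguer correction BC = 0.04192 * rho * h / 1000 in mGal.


BC = 0.04192 * rho * h / 1000
= 0.04192 * 2280 * 238 / 1000
= 22.7475 mGal

22.7475


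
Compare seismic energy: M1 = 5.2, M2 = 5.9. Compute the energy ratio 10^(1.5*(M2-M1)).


M2 - M1 = 5.9 - 5.2 = 0.7
1.5 * 0.7 = 1.05
ratio = 10^1.05 = 11.22

11.22


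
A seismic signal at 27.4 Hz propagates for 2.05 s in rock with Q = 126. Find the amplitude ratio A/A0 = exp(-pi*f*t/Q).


pi*f*t/Q = pi*27.4*2.05/126 = 1.400502
A/A0 = exp(-1.400502) = 0.246473

0.246473


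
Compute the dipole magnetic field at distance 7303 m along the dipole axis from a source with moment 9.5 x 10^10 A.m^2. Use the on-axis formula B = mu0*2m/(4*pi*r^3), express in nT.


m = 9.5 x 10^10 = 95000000000 A.m^2
2m = 190000000000 A.m^2
r^3 = 7303^3 = 389496807127
B = (4pi*10^-7) * 190000000000 / (4*pi * 389496807127) * 1e9
= 238761.041673 / 4894561231467.46 * 1e9
= 48.7809 nT

48.7809


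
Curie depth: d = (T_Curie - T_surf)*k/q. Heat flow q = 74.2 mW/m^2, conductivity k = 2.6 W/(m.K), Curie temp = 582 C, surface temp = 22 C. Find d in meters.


T_Curie - T_surf = 582 - 22 = 560 C
Convert q to W/m^2: 74.2 mW/m^2 = 0.0742 W/m^2
d = 560 * 2.6 / 0.0742 = 19622.64 m

19622.64


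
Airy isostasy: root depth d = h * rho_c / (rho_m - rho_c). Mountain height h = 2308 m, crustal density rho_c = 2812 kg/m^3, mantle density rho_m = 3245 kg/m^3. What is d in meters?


rho_m - rho_c = 3245 - 2812 = 433
d = 2308 * 2812 / 433
= 6490096 / 433
= 14988.67 m

14988.67


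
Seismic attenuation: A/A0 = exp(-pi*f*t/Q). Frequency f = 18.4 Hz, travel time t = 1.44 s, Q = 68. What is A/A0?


pi*f*t/Q = pi*18.4*1.44/68 = 1.224112
A/A0 = exp(-1.224112) = 0.294019

0.294019


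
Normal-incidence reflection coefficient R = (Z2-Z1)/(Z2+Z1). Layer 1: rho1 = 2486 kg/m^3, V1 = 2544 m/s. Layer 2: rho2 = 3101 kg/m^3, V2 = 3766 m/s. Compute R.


Z1 = 2486 * 2544 = 6324384
Z2 = 3101 * 3766 = 11678366
R = (11678366 - 6324384) / (11678366 + 6324384) = 5353982 / 18002750 = 0.2974

0.2974


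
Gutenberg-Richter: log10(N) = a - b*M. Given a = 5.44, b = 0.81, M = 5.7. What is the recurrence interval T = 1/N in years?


log10(N) = 5.44 - 0.81*5.7 = 0.823
N = 10^0.823 = 6.652732
T = 1/N = 1/6.652732 = 0.1503 years

0.1503


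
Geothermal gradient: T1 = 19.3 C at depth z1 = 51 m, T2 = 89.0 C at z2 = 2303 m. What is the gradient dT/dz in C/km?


dT = 89.0 - 19.3 = 69.7 C
dz = 2303 - 51 = 2252 m
gradient = dT/dz * 1000 = 69.7/2252 * 1000 = 30.9503 C/km

30.9503


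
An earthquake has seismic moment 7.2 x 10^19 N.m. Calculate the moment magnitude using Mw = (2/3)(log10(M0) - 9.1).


log10(M0) = log10(7.2 x 10^19) = 19.8573
Mw = 2/3 * (19.8573 - 9.1)
= 2/3 * 10.7573
= 7.17

7.17


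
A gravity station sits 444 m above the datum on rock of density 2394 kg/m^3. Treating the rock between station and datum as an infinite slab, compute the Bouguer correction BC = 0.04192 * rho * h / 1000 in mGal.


BC = 0.04192 * rho * h / 1000
= 0.04192 * 2394 * 444 / 1000
= 44.5583 mGal

44.5583


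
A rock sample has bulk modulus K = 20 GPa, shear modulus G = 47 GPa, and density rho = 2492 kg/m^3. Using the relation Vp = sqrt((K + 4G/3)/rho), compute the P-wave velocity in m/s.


First compute the effective modulus:
K + 4G/3 = 20e9 + 4*47e9/3 = 82666666666.67 Pa
Then divide by density:
82666666666.67 / 2492 = 33172819.6897 Pa/(kg/m^3)
Take the square root:
Vp = sqrt(33172819.6897) = 5759.59 m/s

5759.59


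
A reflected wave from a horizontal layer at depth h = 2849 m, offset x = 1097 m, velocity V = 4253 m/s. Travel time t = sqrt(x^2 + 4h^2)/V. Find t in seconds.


x^2 + 4h^2 = 1097^2 + 4*2849^2 = 1203409 + 32467204 = 33670613
sqrt(33670613) = 5802.6385
t = 5802.6385 / 4253 = 1.3644 s

1.3644


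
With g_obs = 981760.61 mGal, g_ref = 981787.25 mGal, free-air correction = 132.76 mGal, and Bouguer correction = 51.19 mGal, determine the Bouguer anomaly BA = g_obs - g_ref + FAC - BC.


BA = g_obs - g_ref + FAC - BC
= 981760.61 - 981787.25 + 132.76 - 51.19
= 54.93 mGal

54.93


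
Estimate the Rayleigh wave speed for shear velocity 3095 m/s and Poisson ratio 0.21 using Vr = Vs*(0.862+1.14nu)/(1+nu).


Numerator factor = 0.862 + 1.14*0.21 = 1.1014
Denominator = 1 + 0.21 = 1.21
Vr = 3095 * 1.1014 / 1.21 = 2817.22 m/s

2817.22


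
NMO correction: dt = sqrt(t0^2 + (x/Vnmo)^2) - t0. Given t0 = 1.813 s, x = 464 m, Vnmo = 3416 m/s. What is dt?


x/Vnmo = 464/3416 = 0.135831
(x/Vnmo)^2 = 0.01845
t0^2 = 3.286969
sqrt(3.286969 + 0.01845) = 1.818081
dt = 1.818081 - 1.813 = 0.005081

0.005081


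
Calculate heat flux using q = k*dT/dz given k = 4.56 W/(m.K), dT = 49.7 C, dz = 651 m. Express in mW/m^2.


q = k * dT / dz * 1000
= 4.56 * 49.7 / 651 * 1000
= 0.348129 * 1000
= 348.129 mW/m^2

348.129
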